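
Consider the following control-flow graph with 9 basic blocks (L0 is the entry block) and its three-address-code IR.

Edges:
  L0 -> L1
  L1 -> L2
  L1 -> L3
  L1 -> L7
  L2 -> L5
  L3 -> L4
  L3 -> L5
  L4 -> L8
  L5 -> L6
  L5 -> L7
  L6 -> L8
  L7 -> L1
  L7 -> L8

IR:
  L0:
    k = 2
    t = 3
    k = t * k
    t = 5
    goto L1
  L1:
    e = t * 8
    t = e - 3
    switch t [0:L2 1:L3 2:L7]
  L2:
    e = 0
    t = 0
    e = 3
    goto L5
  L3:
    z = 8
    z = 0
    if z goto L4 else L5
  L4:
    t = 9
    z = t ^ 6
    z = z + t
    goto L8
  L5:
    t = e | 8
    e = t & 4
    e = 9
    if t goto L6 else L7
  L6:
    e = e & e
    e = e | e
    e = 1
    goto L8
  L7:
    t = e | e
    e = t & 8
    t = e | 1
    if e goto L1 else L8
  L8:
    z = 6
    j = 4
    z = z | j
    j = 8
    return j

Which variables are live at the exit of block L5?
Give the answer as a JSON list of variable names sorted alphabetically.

def/use:
  L0: def={k,t} ue=∅
  L1: def={e,t} ue={t}
  L2: def={e,t} ue=∅
  L3: def={z} ue=∅
  L4: def={t,z} ue=∅
  L5: def={e,t} ue={e}
  L6: def={e} ue={e}
  L7: def={e,t} ue={e}
  L8: def={j,z} ue=∅

Live sets:
  L0 li=∅ lo={t}
  L1 li={t} lo={e}
  L2 li=∅ lo={e}
  L3 li={e} lo={e}
  L4 li=∅ lo=∅
  L5 li={e} lo={e}
  L6 li={e} lo=∅
  L7 li={e} lo={t}
  L8 li=∅ lo=∅

live-out(L5) = ["e"]

Answer: ["e"]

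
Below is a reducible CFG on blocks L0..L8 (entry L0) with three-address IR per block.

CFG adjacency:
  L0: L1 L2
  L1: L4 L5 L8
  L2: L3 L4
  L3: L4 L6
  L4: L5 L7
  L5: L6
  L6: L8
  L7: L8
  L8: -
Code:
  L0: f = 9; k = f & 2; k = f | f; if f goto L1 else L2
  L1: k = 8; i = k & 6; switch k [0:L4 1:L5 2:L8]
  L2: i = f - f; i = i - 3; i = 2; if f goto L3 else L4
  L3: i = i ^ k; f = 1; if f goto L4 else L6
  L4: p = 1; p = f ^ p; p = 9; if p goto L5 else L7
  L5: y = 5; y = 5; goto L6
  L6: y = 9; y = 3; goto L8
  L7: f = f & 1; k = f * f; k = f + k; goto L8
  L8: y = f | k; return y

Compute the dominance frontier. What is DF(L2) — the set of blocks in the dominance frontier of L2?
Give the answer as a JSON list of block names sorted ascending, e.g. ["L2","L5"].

Answer: ["L4", "L6"]

Analysis:
idom tree: L1←L0 L2←L0 L3←L2 L4←L0 L5←L0 L6←L0 L7←L4 L8←L0
Dom at joins:
  L4: preds {L1,L2,L3}: {L0,L1} ∩ {L0,L2} ∩ {L0,L2,L3} = {L0}; idom=L0
  L5: preds {L1,L4}: {L0,L1} ∩ {L0,L4} = {L0}; idom=L0
  L6: preds {L3,L5}: {L0,L2,L3} ∩ {L0,L5} = {L0}; idom=L0
  L8: preds {L1,L6,L7}: {L0,L1} ∩ {L0,L6} ∩ {L0,L4,L7} = {L0}; idom=L0

Frontier:
  L4←L1: walk L1 to L0
  L4←L2: walk L2 to L0
  L4←L3: walk L3→L2 to L0
  L5←L1: walk L1 to L0
  L5←L4: walk L4 to L0
  L6←L3: walk L3→L2 to L0
  L6←L5: walk L5 to L0
  L8←L1: walk L1 to L0
  L8←L6: walk L6 to L0
  L8←L7: walk L7→L4 to L0
  L0: DF=∅
  L1: DF={L4,L5,L8}
  L2: DF={L4,L6}
  L3: DF={L4,L6}
  L4: DF={L5,L8}
  L5: DF={L6}
  L6: DF={L8}
  L7: DF={L8}
  L8: DF=∅

DF(L2) = ["L4", "L6"]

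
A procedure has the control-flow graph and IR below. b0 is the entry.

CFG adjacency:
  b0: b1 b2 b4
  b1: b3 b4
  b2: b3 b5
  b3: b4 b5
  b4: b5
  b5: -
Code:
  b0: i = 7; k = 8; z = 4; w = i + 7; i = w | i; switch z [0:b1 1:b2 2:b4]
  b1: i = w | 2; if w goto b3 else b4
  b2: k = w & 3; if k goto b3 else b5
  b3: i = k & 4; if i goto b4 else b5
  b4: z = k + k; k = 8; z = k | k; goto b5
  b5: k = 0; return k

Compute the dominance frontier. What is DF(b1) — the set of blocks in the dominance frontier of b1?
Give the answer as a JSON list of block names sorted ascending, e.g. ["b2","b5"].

idom tree: b1←b0 b2←b0 b3←b0 b4←b0 b5←b0
Dom at joins:
  b3: preds {b1,b2}: {b0,b1} ∩ {b0,b2} = {b0}; idom=b0
  b4: preds {b0,b1,b3}: {b0} ∩ {b0,b1} ∩ {b0,b3} = {b0}; idom=b0
  b5: preds {b2,b3,b4}: {b0,b2} ∩ {b0,b3} ∩ {b0,b4} = {b0}; idom=b0

DF derivation:
  b3←b1: walk b1 to b0
  b3←b2: walk b2 to b0
  b4←b0: walk · to b0
  b4←b1: walk b1 to b0
  b4←b3: walk b3 to b0
  b5←b2: walk b2 to b0
  b5←b3: walk b3 to b0
  b5←b4: walk b4 to b0
  b0: DF=∅
  b1: DF={b3,b4}
  b2: DF={b3,b5}
  b3: DF={b4,b5}
  b4: DF={b5}
  b5: DF=∅

DF(b1) = ["b3", "b4"]

Answer: ["b3", "b4"]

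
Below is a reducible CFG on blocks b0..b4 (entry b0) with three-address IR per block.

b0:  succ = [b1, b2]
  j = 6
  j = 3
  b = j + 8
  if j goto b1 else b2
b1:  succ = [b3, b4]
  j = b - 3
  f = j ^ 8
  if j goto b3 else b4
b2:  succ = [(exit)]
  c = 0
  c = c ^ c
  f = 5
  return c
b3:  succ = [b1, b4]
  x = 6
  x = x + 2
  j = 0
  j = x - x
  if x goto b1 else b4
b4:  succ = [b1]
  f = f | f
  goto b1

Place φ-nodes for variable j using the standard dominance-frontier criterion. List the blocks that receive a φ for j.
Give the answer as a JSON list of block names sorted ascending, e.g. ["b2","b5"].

idom tree: b1←b0 b2←b0 b3←b1 b4←b1
Dom at joins:
  b1: preds {b0,b3,b4}: {b0} ∩ {b0,b1,b3} ∩ {b0,b1,b4} = {b0}; idom=b0
  b4: preds {b1,b3}: {b0,b1} ∩ {b0,b1,b3} = {b0,b1}; idom=b1

DF walk-up:
  b1←b0: walk · to b0
  b1←b3: walk b3→b1 to b0
  b1←b4: walk b4→b1 to b0
  b4←b1: walk · to b1
  b4←b3: walk b3 to b1
  DF(b0)=∅
  DF(b1)={b1}
  DF(b2)=∅
  DF(b3)={b1,b4}
  DF(b4)={b1}

φ for j: defs {b0,b1,b3}
  DF⁺ = {b1,b4}

Answer: ["b1", "b4"]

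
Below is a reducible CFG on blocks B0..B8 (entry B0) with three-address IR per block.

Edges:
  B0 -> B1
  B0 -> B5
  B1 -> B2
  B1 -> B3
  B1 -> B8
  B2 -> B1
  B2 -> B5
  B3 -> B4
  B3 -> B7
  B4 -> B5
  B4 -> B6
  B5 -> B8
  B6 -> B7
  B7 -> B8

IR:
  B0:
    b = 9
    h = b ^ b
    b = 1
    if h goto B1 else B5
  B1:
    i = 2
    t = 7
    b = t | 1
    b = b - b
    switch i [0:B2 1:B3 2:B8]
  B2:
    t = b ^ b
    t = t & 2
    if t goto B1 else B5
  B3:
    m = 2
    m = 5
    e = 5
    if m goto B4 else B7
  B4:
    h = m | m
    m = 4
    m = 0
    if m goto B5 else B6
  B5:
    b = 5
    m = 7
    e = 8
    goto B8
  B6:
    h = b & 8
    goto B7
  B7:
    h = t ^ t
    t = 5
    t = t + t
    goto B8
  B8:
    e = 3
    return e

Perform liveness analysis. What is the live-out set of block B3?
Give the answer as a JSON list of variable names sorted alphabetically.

Per-block:
  B0: {b,h} / ∅
  B1: {b,i,t} / ∅
  B2: {t} / {b}
  B3: {e,m} / ∅
  B4: {h,m} / {m}
  B5: {b,e,m} / ∅
  B6: {h} / {b}
  B7: {h,t} / {t}
  B8: {e} / ∅

Liveness:
  live B0: ∅→∅
  live B1: ∅→{b,t}
  live B2: {b}→∅
  live B3: {b,t}→{b,m,t}
  live B4: {b,m,t}→{b,t}
  live B5: ∅→∅
  live B6: {b,t}→{t}
  live B7: {t}→∅
  live B8: ∅→∅

live-out(B3) = ["b", "m", "t"]

Answer: ["b", "m", "t"]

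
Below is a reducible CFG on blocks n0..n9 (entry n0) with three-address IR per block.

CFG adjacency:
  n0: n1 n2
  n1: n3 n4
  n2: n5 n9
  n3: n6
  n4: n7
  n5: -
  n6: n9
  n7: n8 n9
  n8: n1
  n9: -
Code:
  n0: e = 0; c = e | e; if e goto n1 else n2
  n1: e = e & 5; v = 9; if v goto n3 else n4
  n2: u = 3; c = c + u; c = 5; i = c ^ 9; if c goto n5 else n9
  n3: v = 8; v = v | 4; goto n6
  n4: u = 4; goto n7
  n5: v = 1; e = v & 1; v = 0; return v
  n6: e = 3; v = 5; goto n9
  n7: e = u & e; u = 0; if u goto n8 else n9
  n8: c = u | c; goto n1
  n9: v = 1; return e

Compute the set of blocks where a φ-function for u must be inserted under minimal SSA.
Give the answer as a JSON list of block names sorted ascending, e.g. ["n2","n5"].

Answer: ["n1", "n9"]

Working:
idom tree: n1←n0 n2←n0 n3←n1 n4←n1 n5←n2 n6←n3 n7←n4 n8←n7 n9←n0
Join-block Dom:
  n1: preds {n0,n8}: {n0} ∩ {n0,n1,n4,n7,n8} = {n0}; idom=n0
  n9: preds {n2,n6,n7}: {n0,n2} ∩ {n0,n1,n3,n6} ∩ {n0,n1,n4,n7} = {n0}; idom=n0

Frontier:
  n1←n0: walk · to n0
  n1←n8: walk n8→n7→n4→n1 to n0
  n9←n2: walk n2 to n0
  n9←n6: walk n6→n3→n1 to n0
  n9←n7: walk n7→n4→n1 to n0
  n0 → ∅
  n1 → {n1,n9}
  n2 → {n9}
  n3 → {n9}
  n4 → {n1,n9}
  n5 → ∅
  n6 → {n9}
  n7 → {n1,n9}
  n8 → {n1}
  n9 → ∅

φ for u: defs {n2,n4,n7}
  DF⁺ = {n1,n9}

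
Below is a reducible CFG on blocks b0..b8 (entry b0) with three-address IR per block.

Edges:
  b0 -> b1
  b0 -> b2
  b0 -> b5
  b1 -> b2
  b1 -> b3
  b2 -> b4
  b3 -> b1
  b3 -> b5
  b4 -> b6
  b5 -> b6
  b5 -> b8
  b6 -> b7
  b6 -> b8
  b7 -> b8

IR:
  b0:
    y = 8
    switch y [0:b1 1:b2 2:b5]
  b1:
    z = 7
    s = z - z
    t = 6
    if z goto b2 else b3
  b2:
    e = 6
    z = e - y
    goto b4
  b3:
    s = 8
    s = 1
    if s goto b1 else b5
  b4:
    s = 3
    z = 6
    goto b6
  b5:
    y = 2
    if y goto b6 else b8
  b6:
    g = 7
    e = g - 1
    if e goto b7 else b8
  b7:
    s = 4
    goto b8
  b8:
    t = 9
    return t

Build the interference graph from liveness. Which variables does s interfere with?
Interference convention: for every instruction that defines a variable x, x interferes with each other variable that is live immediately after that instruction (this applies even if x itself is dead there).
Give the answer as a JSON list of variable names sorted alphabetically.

def/use:
  b0: {y} / ∅
  b1: {s,t,z} / ∅
  b2: {e,z} / {y}
  b3: {s} / ∅
  b4: {s,z} / ∅
  b5: {y} / ∅
  b6: {e,g} / ∅
  b7: {s} / ∅
  b8: {t} / ∅

Backward fixpoint:
  live b0: ∅→{y}
  live b1: {y}→{y}
  live b2: {y}→∅
  live b3: {y}→{y}
  live b4: ∅→∅
  live b5: ∅→∅
  live b6: ∅→∅
  live b7: ∅→∅
  live b8: ∅→∅

Interfere edges:
  e: {y}
  g: ∅
  s: {y,z}
  t: {y,z}
  y: {e,s,t,z}
  z: {s,t,y}

N(s) = ["y", "z"]

Answer: ["y", "z"]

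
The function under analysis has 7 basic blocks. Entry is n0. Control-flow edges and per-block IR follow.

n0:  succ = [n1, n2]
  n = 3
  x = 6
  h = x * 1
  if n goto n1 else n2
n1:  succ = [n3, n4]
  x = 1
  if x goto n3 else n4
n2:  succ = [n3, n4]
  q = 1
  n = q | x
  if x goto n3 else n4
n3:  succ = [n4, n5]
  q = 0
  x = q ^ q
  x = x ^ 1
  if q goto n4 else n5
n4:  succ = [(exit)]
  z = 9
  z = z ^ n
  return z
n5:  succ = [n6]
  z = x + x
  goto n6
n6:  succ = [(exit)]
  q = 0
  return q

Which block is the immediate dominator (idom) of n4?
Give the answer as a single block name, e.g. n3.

idom tree: n1←n0 n2←n0 n3←n0 n4←n0 n5←n3 n6←n5
Dom at joins:
  n3: preds {n1,n2}: {n0,n1} ∩ {n0,n2} = {n0}; idom=n0
  n4: preds {n1,n2,n3}: {n0,n1} ∩ {n0,n2} ∩ {n0,n3} = {n0}; idom=n0

idom(n4) = n0

Answer: n0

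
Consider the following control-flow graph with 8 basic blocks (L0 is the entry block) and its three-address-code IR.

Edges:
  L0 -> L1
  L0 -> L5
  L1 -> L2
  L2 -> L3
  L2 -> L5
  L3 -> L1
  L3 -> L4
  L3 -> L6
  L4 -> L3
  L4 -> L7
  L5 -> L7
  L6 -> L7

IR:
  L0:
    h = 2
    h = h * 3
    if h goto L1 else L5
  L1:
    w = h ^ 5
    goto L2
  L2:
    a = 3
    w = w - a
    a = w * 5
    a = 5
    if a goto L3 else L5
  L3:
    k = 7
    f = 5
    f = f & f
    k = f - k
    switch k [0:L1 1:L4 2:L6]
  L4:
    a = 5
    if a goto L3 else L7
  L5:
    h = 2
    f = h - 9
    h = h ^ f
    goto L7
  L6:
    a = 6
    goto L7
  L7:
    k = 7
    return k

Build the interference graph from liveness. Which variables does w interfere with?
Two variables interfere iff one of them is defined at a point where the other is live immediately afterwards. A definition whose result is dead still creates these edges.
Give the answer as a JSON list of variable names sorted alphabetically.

Answer: ["a", "h"]

Derivation:
Per-block:
  L0: {h} / ∅
  L1: {w} / {h}
  L2: {a,w} / {w}
  L3: {f,k} / ∅
  L4: {a} / ∅
  L5: {f,h} / ∅
  L6: {a} / ∅
  L7: {k} / ∅

Live sets:
  L0: in=∅ out={h}
  L1: in={h} out={h,w}
  L2: in={h,w} out={h}
  L3: in={h} out={h}
  L4: in={h} out={h}
  L5: in=∅ out=∅
  L6: in=∅ out=∅
  L7: in=∅ out=∅

Interference:
  a: {h,w}
  f: {h,k}
  h: {a,f,k,w}
  k: {f,h}
  w: {a,h}

N(w) = ["a", "h"]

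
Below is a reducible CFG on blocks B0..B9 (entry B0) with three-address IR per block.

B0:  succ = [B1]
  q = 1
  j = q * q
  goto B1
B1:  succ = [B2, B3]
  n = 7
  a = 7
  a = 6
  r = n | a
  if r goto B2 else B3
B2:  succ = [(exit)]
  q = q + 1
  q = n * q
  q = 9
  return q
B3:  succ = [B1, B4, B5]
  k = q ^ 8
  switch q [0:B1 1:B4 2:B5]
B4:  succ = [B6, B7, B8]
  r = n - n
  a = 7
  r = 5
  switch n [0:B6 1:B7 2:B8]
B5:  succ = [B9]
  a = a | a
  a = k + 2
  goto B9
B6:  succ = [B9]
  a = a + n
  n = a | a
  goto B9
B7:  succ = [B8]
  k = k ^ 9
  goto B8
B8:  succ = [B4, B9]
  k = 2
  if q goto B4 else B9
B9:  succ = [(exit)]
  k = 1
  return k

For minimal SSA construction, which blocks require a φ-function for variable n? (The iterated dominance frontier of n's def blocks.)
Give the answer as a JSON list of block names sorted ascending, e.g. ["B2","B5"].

Answer: ["B1", "B9"]

Derivation:
idom tree: B1←B0 B2←B1 B3←B1 B4←B3 B5←B3 B6←B4 B7←B4 B8←B4 B9←B3
Join-block Dom:
  B1: preds {B0,B3}: {B0} ∩ {B0,B1,B3} = {B0}; idom=B0
  B4: preds {B3,B8}: {B0,B1,B3} ∩ {B0,B1,B3,B4,B8} = {B0,B1,B3}; idom=B3
  B8: preds {B4,B7}: {B0,B1,B3,B4} ∩ {B0,B1,B3,B4,B7} = {B0,B1,B3,B4}; idom=B4
  B9: preds {B5,B6,B8}: {B0,B1,B3,B5} ∩ {B0,B1,B3,B4,B6} ∩ {B0,B1,B3,B4,B8} = {B0,B1,B3}; idom=B3

DF derivation:
  join B1 pred B0: · stop@B0
  join B1 pred B3: B3→B1 stop@B0
  join B4 pred B3: · stop@B3
  join B4 pred B8: B8→B4 stop@B3
  join B8 pred B4: · stop@B4
  join B8 pred B7: B7 stop@B4
  join B9 pred B5: B5 stop@B3
  join B9 pred B6: B6→B4 stop@B3
  join B9 pred B8: B8→B4 stop@B3
  B0 → ∅
  B1 → {B1}
  B2 → ∅
  B3 → {B1}
  B4 → {B4,B9}
  B5 → {B9}
  B6 → {B9}
  B7 → {B8}
  B8 → {B4,B9}
  B9 → ∅

φ for n: defs {B1,B6}
  DF⁺ = {B1,B9}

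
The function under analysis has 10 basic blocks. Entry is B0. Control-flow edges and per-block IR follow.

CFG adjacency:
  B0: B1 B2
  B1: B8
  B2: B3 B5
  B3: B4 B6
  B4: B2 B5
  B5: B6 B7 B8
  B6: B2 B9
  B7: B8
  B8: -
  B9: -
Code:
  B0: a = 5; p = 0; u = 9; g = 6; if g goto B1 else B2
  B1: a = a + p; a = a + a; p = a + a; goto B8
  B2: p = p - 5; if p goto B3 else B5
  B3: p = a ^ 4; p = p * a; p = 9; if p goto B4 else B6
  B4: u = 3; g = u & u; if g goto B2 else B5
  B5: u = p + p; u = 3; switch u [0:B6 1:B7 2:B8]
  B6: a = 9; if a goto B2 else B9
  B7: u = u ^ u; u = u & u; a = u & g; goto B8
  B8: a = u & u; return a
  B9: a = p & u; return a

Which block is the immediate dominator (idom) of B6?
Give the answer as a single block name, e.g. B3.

idom tree: B1←B0 B2←B0 B3←B2 B4←B3 B5←B2 B6←B2 B7←B5 B8←B0 B9←B6
Join-block Dom:
  B2: preds {B0,B4,B6}: {B0} ∩ {B0,B2,B3,B4} ∩ {B0,B2,B6} = {B0}; idom=B0
  B5: preds {B2,B4}: {B0,B2} ∩ {B0,B2,B3,B4} = {B0,B2}; idom=B2
  B6: preds {B3,B5}: {B0,B2,B3} ∩ {B0,B2,B5} = {B0,B2}; idom=B2
  B8: preds {B1,B5,B7}: {B0,B1} ∩ {B0,B2,B5} ∩ {B0,B2,B5,B7} = {B0}; idom=B0

idom(B6) = B2

Answer: B2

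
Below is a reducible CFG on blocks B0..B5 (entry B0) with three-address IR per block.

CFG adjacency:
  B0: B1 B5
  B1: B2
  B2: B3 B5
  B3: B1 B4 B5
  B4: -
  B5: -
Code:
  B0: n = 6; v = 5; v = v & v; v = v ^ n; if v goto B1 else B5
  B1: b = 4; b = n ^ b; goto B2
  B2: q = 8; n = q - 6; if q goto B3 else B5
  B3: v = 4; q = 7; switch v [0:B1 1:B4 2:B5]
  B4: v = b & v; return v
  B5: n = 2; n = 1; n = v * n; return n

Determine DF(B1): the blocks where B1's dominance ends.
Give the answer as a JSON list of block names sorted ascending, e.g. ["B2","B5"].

idom tree: B1←B0 B2←B1 B3←B2 B4←B3 B5←B0
Join-block Dom:
  B1: preds {B0,B3}: {B0} ∩ {B0,B1,B2,B3} = {B0}; idom=B0
  B5: preds {B0,B2,B3}: {B0} ∩ {B0,B1,B2} ∩ {B0,B1,B2,B3} = {B0}; idom=B0

DF walk-up:
  join B1 pred B0: · stop@B0
  join B1 pred B3: B3→B2→B1 stop@B0
  join B5 pred B0: · stop@B0
  join B5 pred B2: B2→B1 stop@B0
  join B5 pred B3: B3→B2→B1 stop@B0
  DF(B0)=∅
  DF(B1)={B1,B5}
  DF(B2)={B1,B5}
  DF(B3)={B1,B5}
  DF(B4)=∅
  DF(B5)=∅

DF(B1) = ["B1", "B5"]

Answer: ["B1", "B5"]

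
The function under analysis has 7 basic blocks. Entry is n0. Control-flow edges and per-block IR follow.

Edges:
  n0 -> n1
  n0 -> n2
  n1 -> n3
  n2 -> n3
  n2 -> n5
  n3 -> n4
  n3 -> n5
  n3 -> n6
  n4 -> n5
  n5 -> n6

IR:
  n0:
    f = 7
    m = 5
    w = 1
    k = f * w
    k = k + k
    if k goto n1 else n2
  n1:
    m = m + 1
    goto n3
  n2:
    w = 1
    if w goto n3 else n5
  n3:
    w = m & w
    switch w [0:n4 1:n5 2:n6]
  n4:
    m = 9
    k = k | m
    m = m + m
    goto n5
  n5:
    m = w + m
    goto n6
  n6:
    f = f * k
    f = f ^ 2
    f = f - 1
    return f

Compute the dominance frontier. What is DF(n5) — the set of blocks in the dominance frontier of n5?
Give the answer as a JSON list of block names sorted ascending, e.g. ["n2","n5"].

idom tree: n1←n0 n2←n0 n3←n0 n4←n3 n5←n0 n6←n0
Join-block Dom:
  n3: preds {n1,n2}: {n0,n1} ∩ {n0,n2} = {n0}; idom=n0
  n5: preds {n2,n3,n4}: {n0,n2} ∩ {n0,n3} ∩ {n0,n3,n4} = {n0}; idom=n0
  n6: preds {n3,n5}: {n0,n3} ∩ {n0,n5} = {n0}; idom=n0

DF derivation:
  join n3 pred n1: n1 stop@n0
  join n3 pred n2: n2 stop@n0
  join n5 pred n2: n2 stop@n0
  join n5 pred n3: n3 stop@n0
  join n5 pred n4: n4→n3 stop@n0
  join n6 pred n3: n3 stop@n0
  join n6 pred n5: n5 stop@n0
  n0 → ∅
  n1 → {n3}
  n2 → {n3,n5}
  n3 → {n5,n6}
  n4 → {n5}
  n5 → {n6}
  n6 → ∅

DF(n5) = ["n6"]

Answer: ["n6"]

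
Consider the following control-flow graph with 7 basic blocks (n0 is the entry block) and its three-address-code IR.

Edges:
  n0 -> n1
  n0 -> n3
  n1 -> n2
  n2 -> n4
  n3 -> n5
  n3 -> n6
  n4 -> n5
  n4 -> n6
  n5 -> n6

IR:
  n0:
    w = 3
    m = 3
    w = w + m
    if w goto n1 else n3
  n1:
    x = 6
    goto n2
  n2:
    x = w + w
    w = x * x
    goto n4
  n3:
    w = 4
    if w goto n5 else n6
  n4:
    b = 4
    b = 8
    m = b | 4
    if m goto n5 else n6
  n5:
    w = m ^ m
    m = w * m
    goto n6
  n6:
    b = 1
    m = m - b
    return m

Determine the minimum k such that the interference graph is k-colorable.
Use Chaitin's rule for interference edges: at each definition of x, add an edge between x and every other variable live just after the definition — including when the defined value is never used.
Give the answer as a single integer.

Answer: 2

Working:
Per-block:
  n0: {m,w} / ∅
  n1: {x} / ∅
  n2: {w,x} / {w}
  n3: {w} / ∅
  n4: {b,m} / ∅
  n5: {m,w} / {m}
  n6: {b,m} / {m}

Live sets:
  n0 li=∅ lo={m,w}
  n1 li={w} lo={w}
  n2 li={w} lo=∅
  n3 li={m} lo={m}
  n4 li=∅ lo={m}
  n5 li={m} lo={m}
  n6 li={m} lo=∅

Interference:
  b: {m}
  m: {b,w}
  w: {m,x}
  x: {w}

Chromatic number:
  {b,m} pairwise interfere (2-clique) ⇒ χ ≥ 2
  2-colouring: c0={m,x}  c1={b,w}
  χ = 2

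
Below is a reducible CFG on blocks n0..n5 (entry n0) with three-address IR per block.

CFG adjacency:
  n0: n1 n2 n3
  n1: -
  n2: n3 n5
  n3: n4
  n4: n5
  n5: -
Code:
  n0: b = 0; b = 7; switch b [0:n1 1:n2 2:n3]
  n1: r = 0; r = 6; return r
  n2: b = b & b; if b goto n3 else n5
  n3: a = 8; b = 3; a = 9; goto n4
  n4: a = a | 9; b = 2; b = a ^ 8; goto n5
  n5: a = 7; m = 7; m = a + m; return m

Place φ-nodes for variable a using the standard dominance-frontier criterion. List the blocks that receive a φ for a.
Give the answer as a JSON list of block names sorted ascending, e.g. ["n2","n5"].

idom tree: n1←n0 n2←n0 n3←n0 n4←n3 n5←n0
Join-block Dom:
  n3: preds {n0,n2}: {n0} ∩ {n0,n2} = {n0}; idom=n0
  n5: preds {n2,n4}: {n0,n2} ∩ {n0,n3,n4} = {n0}; idom=n0

DF walk-up:
  join n3 pred n0: · stop@n0
  join n3 pred n2: n2 stop@n0
  join n5 pred n2: n2 stop@n0
  join n5 pred n4: n4→n3 stop@n0
  n0: DF=∅
  n1: DF=∅
  n2: DF={n3,n5}
  n3: DF={n5}
  n4: DF={n5}
  n5: DF=∅

φ for a: defs {n3,n4,n5}
  DF⁺ = {n5}

Answer: ["n5"]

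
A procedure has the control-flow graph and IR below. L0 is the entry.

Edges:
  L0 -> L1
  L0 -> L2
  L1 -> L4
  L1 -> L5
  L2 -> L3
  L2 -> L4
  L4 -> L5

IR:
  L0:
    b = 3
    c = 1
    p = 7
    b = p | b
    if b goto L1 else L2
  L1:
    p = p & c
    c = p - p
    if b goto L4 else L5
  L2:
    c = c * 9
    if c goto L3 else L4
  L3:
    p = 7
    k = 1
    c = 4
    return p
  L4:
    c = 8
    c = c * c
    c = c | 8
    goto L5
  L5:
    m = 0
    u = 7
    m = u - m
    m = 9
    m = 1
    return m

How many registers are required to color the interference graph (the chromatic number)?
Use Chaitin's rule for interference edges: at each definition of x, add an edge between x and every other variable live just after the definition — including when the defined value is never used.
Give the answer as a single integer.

Answer: 3

Working:
Block summaries:
  L0 def {b,c,p} use ∅
  L1 def {c,p} use {b,c,p}
  L2 def {c} use {c}
  L3 def {c,k,p} use ∅
  L4 def {c} use ∅
  L5 def {m,u} use ∅

Backward fixpoint:
  L0 li=∅ lo={b,c,p}
  L1 li={b,c,p} lo=∅
  L2 li={c} lo=∅
  L3 li=∅ lo=∅
  L4 li=∅ lo=∅
  L5 li=∅ lo=∅

Conflict graph:
  b↔{c,p}
  c↔{b,p}
  k↔{p}
  m↔{u}
  p↔{b,c,k}
  u↔{m}

Colouring:
  clique {b,c,p} ⇒ need ≥ 3
  assign b→R1 c→R2 k→R1 m→R0 p→R0 u→R1 — no edge inside a register ⇒ χ ≤ 3
  χ = 3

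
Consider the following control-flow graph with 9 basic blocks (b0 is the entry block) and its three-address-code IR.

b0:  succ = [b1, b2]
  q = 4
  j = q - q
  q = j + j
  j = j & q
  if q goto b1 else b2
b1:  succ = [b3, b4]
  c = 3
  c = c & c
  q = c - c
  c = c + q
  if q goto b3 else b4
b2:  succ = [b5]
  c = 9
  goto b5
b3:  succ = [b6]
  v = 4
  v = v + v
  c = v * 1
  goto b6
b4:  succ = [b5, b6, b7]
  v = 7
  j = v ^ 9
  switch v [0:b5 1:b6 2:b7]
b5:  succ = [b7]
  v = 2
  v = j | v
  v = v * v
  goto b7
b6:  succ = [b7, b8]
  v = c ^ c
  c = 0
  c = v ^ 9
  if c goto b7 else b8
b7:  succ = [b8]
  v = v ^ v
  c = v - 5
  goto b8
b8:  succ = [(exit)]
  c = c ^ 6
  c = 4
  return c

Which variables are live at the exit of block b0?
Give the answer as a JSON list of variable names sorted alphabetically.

Answer: ["j"]

Analysis:
Block summaries:
  b0: def={j,q} ue=∅
  b1: def={c,q} ue=∅
  b2: def={c} ue=∅
  b3: def={c,v} ue=∅
  b4: def={j,v} ue=∅
  b5: def={v} ue={j}
  b6: def={c,v} ue={c}
  b7: def={c,v} ue={v}
  b8: def={c} ue={c}

Liveness:
  b0 li=∅ lo={j}
  b1 li=∅ lo={c}
  b2 li={j} lo={j}
  b3 li=∅ lo={c}
  b4 li={c} lo={c,j,v}
  b5 li={j} lo={v}
  b6 li={c} lo={c,v}
  b7 li={v} lo={c}
  b8 li={c} lo=∅

live-out(b0) = ["j"]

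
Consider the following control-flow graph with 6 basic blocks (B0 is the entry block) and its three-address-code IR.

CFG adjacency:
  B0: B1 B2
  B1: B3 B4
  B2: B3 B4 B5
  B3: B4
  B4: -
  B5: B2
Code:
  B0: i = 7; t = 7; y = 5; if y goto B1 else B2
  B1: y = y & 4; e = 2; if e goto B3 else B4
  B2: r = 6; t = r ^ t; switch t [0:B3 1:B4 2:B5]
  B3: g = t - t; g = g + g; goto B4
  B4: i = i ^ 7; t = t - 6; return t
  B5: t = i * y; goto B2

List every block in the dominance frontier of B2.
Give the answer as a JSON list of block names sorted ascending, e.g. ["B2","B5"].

Answer: ["B2", "B3", "B4"]

Derivation:
idom tree: B1←B0 B2←B0 B3←B0 B4←B0 B5←B2
Join-block Dom:
  B2: preds {B0,B5}: {B0} ∩ {B0,B2,B5} = {B0}; idom=B0
  B3: preds {B1,B2}: {B0,B1} ∩ {B0,B2} = {B0}; idom=B0
  B4: preds {B1,B2,B3}: {B0,B1} ∩ {B0,B2} ∩ {B0,B3} = {B0}; idom=B0

Frontier:
  B2←B0: walk · to B0
  B2←B5: walk B5→B2 to B0
  B3←B1: walk B1 to B0
  B3←B2: walk B2 to B0
  B4←B1: walk B1 to B0
  B4←B2: walk B2 to B0
  B4←B3: walk B3 to B0
  B0 → ∅
  B1 → {B3,B4}
  B2 → {B2,B3,B4}
  B3 → {B4}
  B4 → ∅
  B5 → {B2}

DF(B2) = ["B2", "B3", "B4"]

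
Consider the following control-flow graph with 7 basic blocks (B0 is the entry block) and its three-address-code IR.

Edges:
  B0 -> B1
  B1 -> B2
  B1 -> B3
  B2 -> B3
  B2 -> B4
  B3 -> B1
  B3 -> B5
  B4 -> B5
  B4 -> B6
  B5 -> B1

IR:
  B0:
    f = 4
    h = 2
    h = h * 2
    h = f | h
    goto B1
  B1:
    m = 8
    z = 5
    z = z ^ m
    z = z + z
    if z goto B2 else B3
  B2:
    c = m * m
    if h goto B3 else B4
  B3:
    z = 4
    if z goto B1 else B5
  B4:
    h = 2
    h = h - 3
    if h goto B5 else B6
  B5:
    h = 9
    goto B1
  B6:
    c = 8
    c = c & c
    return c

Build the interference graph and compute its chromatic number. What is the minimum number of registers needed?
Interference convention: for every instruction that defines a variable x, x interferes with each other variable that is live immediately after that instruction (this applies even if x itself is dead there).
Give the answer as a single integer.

def/use:
  B0 def {f,h} use ∅
  B1 def {m,z} use ∅
  B2 def {c} use {h,m}
  B3 def {z} use ∅
  B4 def {h} use ∅
  B5 def {h} use ∅
  B6 def {c} use ∅

Live sets:
  B0: in=∅ out={h}
  B1: in={h} out={h,m}
  B2: in={h,m} out={h}
  B3: in={h} out={h}
  B4: in=∅ out=∅
  B5: in=∅ out={h}
  B6: in=∅ out=∅

Interference:
  c: {h}
  f: {h}
  h: {c,f,m,z}
  m: {h,z}
  z: {h,m}

Colouring:
  clique {h,m,z} ⇒ need ≥ 3
  assign c→r1 f→r1 h→r0 m→r1 z→r2 — no edge inside a register ⇒ χ ≤ 3
  χ = 3

Answer: 3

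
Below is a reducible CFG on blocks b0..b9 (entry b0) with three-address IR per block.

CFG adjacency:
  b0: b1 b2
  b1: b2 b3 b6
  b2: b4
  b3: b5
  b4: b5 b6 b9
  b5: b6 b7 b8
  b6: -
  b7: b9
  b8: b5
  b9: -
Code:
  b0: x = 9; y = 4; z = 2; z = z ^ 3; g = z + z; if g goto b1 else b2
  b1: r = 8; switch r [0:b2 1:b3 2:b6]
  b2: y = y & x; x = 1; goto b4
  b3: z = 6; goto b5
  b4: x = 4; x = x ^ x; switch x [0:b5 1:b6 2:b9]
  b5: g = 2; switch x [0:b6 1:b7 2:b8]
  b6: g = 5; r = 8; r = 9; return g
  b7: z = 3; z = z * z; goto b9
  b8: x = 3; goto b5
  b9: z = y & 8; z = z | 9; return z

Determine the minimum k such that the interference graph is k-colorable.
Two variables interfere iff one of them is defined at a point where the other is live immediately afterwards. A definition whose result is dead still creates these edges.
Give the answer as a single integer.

Block summaries:
  b0: {g,x,y,z} / ∅
  b1: {r} / ∅
  b2: {x,y} / {x,y}
  b3: {z} / ∅
  b4: {x} / ∅
  b5: {g} / {x}
  b6: {g,r} / ∅
  b7: {z} / ∅
  b8: {x} / ∅
  b9: {z} / {y}

Liveness:
  live b0: ∅→{x,y}
  live b1: {x,y}→{x,y}
  live b2: {x,y}→{y}
  live b3: {x,y}→{x,y}
  live b4: {y}→{x,y}
  live b5: {x,y}→{y}
  live b6: ∅→∅
  live b7: {y}→{y}
  live b8: {y}→{x,y}
  live b9: {y}→∅

Interference:
  g↔{r,x,y}
  r↔{g,x,y}
  x↔{g,r,y,z}
  y↔{g,r,x,z}
  z↔{x,y}

Chromatic number:
  {g,r,x,y} pairwise interfere (4-clique) ⇒ χ ≥ 4
  4-colouring: r0={x}  r1={y}  r2={g,z}  r3={r}
  χ = 4

Answer: 4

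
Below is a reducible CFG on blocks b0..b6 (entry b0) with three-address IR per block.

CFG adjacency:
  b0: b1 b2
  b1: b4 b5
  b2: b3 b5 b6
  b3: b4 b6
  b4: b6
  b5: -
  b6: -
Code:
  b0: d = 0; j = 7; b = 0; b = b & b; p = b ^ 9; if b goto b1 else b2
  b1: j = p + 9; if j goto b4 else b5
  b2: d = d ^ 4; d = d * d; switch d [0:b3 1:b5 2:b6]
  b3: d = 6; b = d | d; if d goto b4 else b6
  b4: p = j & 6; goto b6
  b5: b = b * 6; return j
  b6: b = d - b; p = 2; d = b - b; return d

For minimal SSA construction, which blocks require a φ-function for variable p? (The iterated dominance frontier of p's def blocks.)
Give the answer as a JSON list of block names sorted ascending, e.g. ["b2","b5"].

Answer: ["b6"]

Working:
idom tree: b1←b0 b2←b0 b3←b2 b4←b0 b5←b0 b6←b0
Join-block Dom:
  b4: preds {b1,b3}: {b0,b1} ∩ {b0,b2,b3} = {b0}; idom=b0
  b5: preds {b1,b2}: {b0,b1} ∩ {b0,b2} = {b0}; idom=b0
  b6: preds {b2,b3,b4}: {b0,b2} ∩ {b0,b2,b3} ∩ {b0,b4} = {b0}; idom=b0

Frontier:
  b4←b1: walk b1 to b0
  b4←b3: walk b3→b2 to b0
  b5←b1: walk b1 to b0
  b5←b2: walk b2 to b0
  b6←b2: walk b2 to b0
  b6←b3: walk b3→b2 to b0
  b6←b4: walk b4 to b0
  b0 → ∅
  b1 → {b4,b5}
  b2 → {b4,b5,b6}
  b3 → {b4,b6}
  b4 → {b6}
  b5 → ∅
  b6 → ∅

φ for p: defs {b0,b4,b6}
  DF⁺ = {b6}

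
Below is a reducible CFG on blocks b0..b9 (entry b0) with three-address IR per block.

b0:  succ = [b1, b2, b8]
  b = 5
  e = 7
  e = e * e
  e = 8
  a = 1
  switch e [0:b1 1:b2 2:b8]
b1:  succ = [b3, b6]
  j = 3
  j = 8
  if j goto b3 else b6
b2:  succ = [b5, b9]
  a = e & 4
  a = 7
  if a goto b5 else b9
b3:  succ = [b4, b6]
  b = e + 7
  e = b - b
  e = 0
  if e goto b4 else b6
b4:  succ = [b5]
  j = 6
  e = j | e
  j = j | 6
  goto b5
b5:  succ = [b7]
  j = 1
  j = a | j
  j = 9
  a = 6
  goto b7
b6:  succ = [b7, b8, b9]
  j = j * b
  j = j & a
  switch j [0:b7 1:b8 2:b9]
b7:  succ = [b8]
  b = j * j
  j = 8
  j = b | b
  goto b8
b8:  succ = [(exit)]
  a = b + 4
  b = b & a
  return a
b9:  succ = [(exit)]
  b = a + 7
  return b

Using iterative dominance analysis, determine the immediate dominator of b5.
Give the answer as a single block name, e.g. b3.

Answer: b0

Analysis:
idom tree: b1←b0 b2←b0 b3←b1 b4←b3 b5←b0 b6←b1 b7←b0 b8←b0 b9←b0
Join-block Dom:
  b5: preds {b2,b4}: {b0,b2} ∩ {b0,b1,b3,b4} = {b0}; idom=b0
  b6: preds {b1,b3}: {b0,b1} ∩ {b0,b1,b3} = {b0,b1}; idom=b1
  b7: preds {b5,b6}: {b0,b5} ∩ {b0,b1,b6} = {b0}; idom=b0
  b8: preds {b0,b6,b7}: {b0} ∩ {b0,b1,b6} ∩ {b0,b7} = {b0}; idom=b0
  b9: preds {b2,b6}: {b0,b2} ∩ {b0,b1,b6} = {b0}; idom=b0

idom(b5) = b0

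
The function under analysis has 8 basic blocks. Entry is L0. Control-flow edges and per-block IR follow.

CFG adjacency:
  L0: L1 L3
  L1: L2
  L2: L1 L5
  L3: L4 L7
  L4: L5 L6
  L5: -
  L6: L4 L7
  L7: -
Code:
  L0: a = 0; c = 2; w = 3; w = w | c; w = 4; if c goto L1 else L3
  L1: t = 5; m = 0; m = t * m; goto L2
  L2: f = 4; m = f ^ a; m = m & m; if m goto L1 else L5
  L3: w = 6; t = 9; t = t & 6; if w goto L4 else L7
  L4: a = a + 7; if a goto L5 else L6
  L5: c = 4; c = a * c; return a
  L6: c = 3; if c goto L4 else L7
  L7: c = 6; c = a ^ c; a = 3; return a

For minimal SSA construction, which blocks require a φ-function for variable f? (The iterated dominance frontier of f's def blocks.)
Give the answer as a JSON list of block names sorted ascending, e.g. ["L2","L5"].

Answer: ["L1", "L5"]

Analysis:
idom tree: L1←L0 L2←L1 L3←L0 L4←L3 L5←L0 L6←L4 L7←L3
Dom at joins:
  L1: preds {L0,L2}: {L0} ∩ {L0,L1,L2} = {L0}; idom=L0
  L4: preds {L3,L6}: {L0,L3} ∩ {L0,L3,L4,L6} = {L0,L3}; idom=L3
  L5: preds {L2,L4}: {L0,L1,L2} ∩ {L0,L3,L4} = {L0}; idom=L0
  L7: preds {L3,L6}: {L0,L3} ∩ {L0,L3,L4,L6} = {L0,L3}; idom=L3

Frontier:
  join L1 pred L0: · stop@L0
  join L1 pred L2: L2→L1 stop@L0
  join L4 pred L3: · stop@L3
  join L4 pred L6: L6→L4 stop@L3
  join L5 pred L2: L2→L1 stop@L0
  join L5 pred L4: L4→L3 stop@L0
  join L7 pred L3: · stop@L3
  join L7 pred L6: L6→L4 stop@L3
  L0 → ∅
  L1 → {L1,L5}
  L2 → {L1,L5}
  L3 → {L5}
  L4 → {L4,L5,L7}
  L5 → ∅
  L6 → {L4,L7}
  L7 → ∅

φ for f: defs {L2}
  DF⁺ = {L1,L5}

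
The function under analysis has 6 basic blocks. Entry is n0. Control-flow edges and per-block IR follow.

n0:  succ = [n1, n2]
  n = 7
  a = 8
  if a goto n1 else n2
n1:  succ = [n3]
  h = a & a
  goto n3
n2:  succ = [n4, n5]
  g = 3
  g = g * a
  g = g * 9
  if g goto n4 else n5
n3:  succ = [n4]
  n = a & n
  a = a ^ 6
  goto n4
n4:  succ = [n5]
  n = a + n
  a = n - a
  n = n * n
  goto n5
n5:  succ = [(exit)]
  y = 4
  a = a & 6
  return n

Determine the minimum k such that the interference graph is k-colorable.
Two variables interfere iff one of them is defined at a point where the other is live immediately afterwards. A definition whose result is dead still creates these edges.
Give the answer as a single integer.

Answer: 3

Analysis:
Per-block:
  n0: {a,n} / ∅
  n1: {h} / {a}
  n2: {g} / {a}
  n3: {a,n} / {a,n}
  n4: {a,n} / {a,n}
  n5: {a,y} / {a,n}

Backward fixpoint:
  n0 li=∅ lo={a,n}
  n1 li={a,n} lo={a,n}
  n2 li={a,n} lo={a,n}
  n3 li={a,n} lo={a,n}
  n4 li={a,n} lo={a,n}
  n5 li={a,n} lo=∅

Conflict graph:
  a — {g,h,n,y}
  g — {a,n}
  h — {a,n}
  n — {a,g,h,y}
  y — {a,n}

Colouring:
  clique {a,g,n} ⇒ need ≥ 3
  3-colouring: r0={a}  r1={n}  r2={g,h,y}
  χ = 3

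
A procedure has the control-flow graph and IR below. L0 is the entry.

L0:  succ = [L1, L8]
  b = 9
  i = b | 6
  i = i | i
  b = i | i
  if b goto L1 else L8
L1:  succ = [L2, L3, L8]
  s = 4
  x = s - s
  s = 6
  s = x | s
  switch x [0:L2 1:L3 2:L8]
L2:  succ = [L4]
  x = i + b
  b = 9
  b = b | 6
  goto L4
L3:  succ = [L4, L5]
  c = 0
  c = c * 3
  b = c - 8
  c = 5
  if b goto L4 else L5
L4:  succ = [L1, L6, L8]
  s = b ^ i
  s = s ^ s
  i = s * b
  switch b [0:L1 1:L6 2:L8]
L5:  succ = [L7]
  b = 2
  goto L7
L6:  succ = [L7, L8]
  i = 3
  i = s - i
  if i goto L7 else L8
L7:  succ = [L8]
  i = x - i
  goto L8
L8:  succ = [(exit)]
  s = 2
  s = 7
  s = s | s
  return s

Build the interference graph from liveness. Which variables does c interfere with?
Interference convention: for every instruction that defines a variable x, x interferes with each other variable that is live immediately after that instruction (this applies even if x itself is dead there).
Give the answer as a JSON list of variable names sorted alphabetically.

Per-block:
  L0: {b,i} / ∅
  L1: {s,x} / ∅
  L2: {b,x} / {b,i}
  L3: {b,c} / ∅
  L4: {i,s} / {b,i}
  L5: {b} / ∅
  L6: {i} / {s}
  L7: {i} / {i,x}
  L8: {s} / ∅

Liveness:
  live L0: ∅→{b,i}
  live L1: {b,i}→{b,i,x}
  live L2: {b,i}→{b,i,x}
  live L3: {i,x}→{b,i,x}
  live L4: {b,i,x}→{b,i,s,x}
  live L5: {i,x}→{i,x}
  live L6: {s,x}→{i,x}
  live L7: {i,x}→∅
  live L8: ∅→∅

Conflict graph:
  b — {c,i,s,x}
  c — {b,i,x}
  i — {b,c,s,x}
  s — {b,i,x}
  x — {b,c,i,s}

N(c) = ["b", "i", "x"]

Answer: ["b", "i", "x"]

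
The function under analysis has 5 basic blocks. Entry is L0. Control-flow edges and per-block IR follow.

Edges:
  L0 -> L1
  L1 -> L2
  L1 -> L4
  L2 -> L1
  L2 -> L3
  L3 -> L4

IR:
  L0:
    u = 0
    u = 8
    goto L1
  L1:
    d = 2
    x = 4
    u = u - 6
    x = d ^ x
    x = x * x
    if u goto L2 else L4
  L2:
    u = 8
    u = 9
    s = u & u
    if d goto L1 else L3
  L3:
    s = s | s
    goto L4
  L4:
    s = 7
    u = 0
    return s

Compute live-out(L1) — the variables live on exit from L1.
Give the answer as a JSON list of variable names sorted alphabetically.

Answer: ["d"]

Derivation:
Block summaries:
  L0 def {u} use ∅
  L1 def {d,u,x} use {u}
  L2 def {s,u} use {d}
  L3 def {s} use {s}
  L4 def {s,u} use ∅

Liveness:
  L0 li=∅ lo={u}
  L1 li={u} lo={d}
  L2 li={d} lo={s,u}
  L3 li={s} lo=∅
  L4 li=∅ lo=∅

live-out(L1) = ["d"]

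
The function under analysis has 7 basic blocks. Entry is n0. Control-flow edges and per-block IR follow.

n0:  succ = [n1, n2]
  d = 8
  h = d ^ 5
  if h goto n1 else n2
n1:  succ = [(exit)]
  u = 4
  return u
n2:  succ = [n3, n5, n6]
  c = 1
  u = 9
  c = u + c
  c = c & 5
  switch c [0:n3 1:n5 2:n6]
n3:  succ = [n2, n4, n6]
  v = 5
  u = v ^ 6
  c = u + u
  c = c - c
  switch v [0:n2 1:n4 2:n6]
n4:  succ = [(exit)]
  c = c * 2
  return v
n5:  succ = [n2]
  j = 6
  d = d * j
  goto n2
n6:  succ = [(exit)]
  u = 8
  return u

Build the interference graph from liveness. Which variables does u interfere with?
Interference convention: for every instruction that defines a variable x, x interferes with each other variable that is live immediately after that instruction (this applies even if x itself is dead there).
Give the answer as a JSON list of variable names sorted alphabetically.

def/use:
  n0: def={d,h} ue=∅
  n1: def={u} ue=∅
  n2: def={c,u} ue=∅
  n3: def={c,u,v} ue=∅
  n4: def={c} ue={c,v}
  n5: def={d,j} ue={d}
  n6: def={u} ue=∅

Liveness:
  n0 li=∅ lo={d}
  n1 li=∅ lo=∅
  n2 li={d} lo={d}
  n3 li={d} lo={c,d,v}
  n4 li={c,v} lo=∅
  n5 li={d} lo={d}
  n6 li=∅ lo=∅

Conflict graph:
  c: {d,u,v}
  d: {c,h,j,u,v}
  h: {d}
  j: {d}
  u: {c,d,v}
  v: {c,d,u}

N(u) = ["c", "d", "v"]

Answer: ["c", "d", "v"]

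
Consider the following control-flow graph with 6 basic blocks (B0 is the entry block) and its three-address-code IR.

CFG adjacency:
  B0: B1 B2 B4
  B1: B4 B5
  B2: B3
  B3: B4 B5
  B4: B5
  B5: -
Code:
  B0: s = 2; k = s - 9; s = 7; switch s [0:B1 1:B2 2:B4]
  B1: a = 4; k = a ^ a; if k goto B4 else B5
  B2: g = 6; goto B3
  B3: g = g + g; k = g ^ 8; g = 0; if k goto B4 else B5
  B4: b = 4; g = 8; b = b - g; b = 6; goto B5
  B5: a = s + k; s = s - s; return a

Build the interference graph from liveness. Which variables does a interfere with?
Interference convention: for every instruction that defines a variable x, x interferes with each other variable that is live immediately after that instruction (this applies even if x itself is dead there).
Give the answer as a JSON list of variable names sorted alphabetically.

Answer: ["s"]

Analysis:
def/use:
  B0: def={k,s} ue=∅
  B1: def={a,k} ue=∅
  B2: def={g} ue=∅
  B3: def={g,k} ue={g}
  B4: def={b,g} ue=∅
  B5: def={a,s} ue={k,s}

Backward fixpoint:
  live B0: ∅→{k,s}
  live B1: {s}→{k,s}
  live B2: {s}→{g,s}
  live B3: {g,s}→{k,s}
  live B4: {k,s}→{k,s}
  live B5: {k,s}→∅

Interference:
  a — {s}
  b — {g,k,s}
  g — {b,k,s}
  k — {b,g,s}
  s — {a,b,g,k}

N(a) = ["s"]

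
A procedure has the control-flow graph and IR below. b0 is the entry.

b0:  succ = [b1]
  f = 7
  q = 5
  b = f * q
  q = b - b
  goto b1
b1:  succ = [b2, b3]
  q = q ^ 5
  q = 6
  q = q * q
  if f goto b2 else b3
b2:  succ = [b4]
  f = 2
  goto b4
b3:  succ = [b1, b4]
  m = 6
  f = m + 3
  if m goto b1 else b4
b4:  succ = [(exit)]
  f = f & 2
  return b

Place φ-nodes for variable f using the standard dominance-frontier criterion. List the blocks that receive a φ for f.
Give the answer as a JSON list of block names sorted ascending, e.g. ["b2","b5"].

idom tree: b1←b0 b2←b1 b3←b1 b4←b1
Dom∩ at merges:
  b1: preds {b0,b3}: {b0} ∩ {b0,b1,b3} = {b0}; idom=b0
  b4: preds {b2,b3}: {b0,b1,b2} ∩ {b0,b1,b3} = {b0,b1}; idom=b1

DF derivation:
  join b1 pred b0: · stop@b0
  join b1 pred b3: b3→b1 stop@b0
  join b4 pred b2: b2 stop@b1
  join b4 pred b3: b3 stop@b1
  b0 → ∅
  b1 → {b1}
  b2 → {b4}
  b3 → {b1,b4}
  b4 → ∅

φ for f: defs {b0,b2,b3,b4}
  DF⁺ = {b1,b4}

Answer: ["b1", "b4"]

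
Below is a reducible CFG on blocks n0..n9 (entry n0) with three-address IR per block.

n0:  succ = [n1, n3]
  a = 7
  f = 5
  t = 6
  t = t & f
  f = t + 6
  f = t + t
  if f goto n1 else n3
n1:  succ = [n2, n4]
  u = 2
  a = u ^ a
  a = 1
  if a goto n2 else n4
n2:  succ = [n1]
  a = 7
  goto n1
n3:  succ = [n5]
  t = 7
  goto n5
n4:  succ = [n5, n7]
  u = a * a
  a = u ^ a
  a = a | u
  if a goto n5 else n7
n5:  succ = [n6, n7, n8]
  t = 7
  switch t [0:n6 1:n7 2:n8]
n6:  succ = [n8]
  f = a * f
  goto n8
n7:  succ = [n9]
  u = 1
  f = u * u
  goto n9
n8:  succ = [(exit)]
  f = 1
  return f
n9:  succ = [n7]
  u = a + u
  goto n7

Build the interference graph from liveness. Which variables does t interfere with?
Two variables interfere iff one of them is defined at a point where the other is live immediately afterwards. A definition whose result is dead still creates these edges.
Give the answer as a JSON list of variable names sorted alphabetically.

Answer: ["a", "f"]

Working:
Per-block:
  n0 def {a,f,t} use ∅
  n1 def {a,u} use {a}
  n2 def {a} use ∅
  n3 def {t} use ∅
  n4 def {a,u} use {a}
  n5 def {t} use ∅
  n6 def {f} use {a,f}
  n7 def {f,u} use ∅
  n8 def {f} use ∅
  n9 def {u} use {a,u}

Backward fixpoint:
  n0 li=∅ lo={a,f}
  n1 li={a,f} lo={a,f}
  n2 li={f} lo={a,f}
  n3 li={a,f} lo={a,f}
  n4 li={a,f} lo={a,f}
  n5 li={a,f} lo={a,f}
  n6 li={a,f} lo=∅
  n7 li={a} lo={a,u}
  n8 li=∅ lo=∅
  n9 li={a,u} lo={a}

Conflict graph:
  a — {f,t,u}
  f — {a,t,u}
  t — {a,f}
  u — {a,f}

N(t) = ["a", "f"]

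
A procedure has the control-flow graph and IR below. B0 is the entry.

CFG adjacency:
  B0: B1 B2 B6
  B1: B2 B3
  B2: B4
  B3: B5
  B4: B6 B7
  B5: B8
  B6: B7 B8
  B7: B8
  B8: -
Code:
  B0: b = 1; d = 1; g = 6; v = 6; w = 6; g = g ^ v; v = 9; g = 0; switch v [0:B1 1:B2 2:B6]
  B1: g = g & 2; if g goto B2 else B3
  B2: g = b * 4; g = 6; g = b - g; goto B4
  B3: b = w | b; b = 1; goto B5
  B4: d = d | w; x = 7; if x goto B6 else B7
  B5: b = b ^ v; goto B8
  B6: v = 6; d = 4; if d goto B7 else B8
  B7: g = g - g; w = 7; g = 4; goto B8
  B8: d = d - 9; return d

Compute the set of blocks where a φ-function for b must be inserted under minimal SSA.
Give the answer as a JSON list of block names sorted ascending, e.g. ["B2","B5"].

idom tree: B1←B0 B2←B0 B3←B1 B4←B2 B5←B3 B6←B0 B7←B0 B8←B0
Join-block Dom:
  B2: preds {B0,B1}: {B0} ∩ {B0,B1} = {B0}; idom=B0
  B6: preds {B0,B4}: {B0} ∩ {B0,B2,B4} = {B0}; idom=B0
  B7: preds {B4,B6}: {B0,B2,B4} ∩ {B0,B6} = {B0}; idom=B0
  B8: preds {B5,B6,B7}: {B0,B1,B3,B5} ∩ {B0,B6} ∩ {B0,B7} = {B0}; idom=B0

Frontier:
  join B2 pred B0: · stop@B0
  join B2 pred B1: B1 stop@B0
  join B6 pred B0: · stop@B0
  join B6 pred B4: B4→B2 stop@B0
  join B7 pred B4: B4→B2 stop@B0
  join B7 pred B6: B6 stop@B0
  join B8 pred B5: B5→B3→B1 stop@B0
  join B8 pred B6: B6 stop@B0
  join B8 pred B7: B7 stop@B0
  B0: DF=∅
  B1: DF={B2,B8}
  B2: DF={B6,B7}
  B3: DF={B8}
  B4: DF={B6,B7}
  B5: DF={B8}
  B6: DF={B7,B8}
  B7: DF={B8}
  B8: DF=∅

φ for b: defs {B0,B3,B5}
  DF⁺ = {B8}

Answer: ["B8"]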